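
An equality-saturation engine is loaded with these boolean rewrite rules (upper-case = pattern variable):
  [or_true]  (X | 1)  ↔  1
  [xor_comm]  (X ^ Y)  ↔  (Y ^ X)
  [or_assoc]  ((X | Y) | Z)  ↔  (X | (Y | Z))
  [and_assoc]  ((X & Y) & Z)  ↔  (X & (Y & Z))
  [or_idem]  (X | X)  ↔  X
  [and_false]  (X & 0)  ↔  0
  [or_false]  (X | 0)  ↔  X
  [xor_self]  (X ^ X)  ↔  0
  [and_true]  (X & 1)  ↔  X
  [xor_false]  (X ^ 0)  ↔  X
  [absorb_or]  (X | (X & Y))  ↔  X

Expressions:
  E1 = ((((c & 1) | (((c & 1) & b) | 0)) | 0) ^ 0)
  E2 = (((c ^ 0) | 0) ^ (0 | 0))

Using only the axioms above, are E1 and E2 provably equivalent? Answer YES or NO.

YES

step 1: or_false (→) rewrites (((c & 1) & b) | 0) into ((c & 1) & b), now ((((c & 1) | ((c & 1) & b)) | 0) ^ 0)
step 2: absorb_or (→) rewrites ((c & 1) | ((c & 1) & b)) into (c & 1), now (((c & 1) | 0) ^ 0)
step 3: or_false (→) rewrites ((c & 1) | 0) into (c & 1), now ((c & 1) ^ 0)
step 4: and_true (→) rewrites (c & 1) into c, now (c ^ 0)
step 5: xor_false (←) rewrites (c ^ 0) into ((c ^ 0) ^ 0)
step 6: or_false (←) rewrites (c ^ 0) into ((c ^ 0) | 0), now (((c ^ 0) | 0) ^ 0)
step 7: or_idem (←) rewrites 0 into (0 | 0), which is E2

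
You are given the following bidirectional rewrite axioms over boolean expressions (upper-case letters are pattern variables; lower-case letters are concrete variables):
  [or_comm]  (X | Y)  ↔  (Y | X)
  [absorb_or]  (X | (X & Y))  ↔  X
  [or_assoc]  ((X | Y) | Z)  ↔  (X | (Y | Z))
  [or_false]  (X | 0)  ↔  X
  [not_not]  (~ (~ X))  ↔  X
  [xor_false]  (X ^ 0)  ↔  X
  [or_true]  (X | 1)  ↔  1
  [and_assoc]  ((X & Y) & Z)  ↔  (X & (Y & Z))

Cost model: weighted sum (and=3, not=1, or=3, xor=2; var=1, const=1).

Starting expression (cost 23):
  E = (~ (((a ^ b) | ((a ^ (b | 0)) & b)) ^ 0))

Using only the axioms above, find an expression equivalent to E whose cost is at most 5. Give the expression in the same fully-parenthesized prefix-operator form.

(1) (((a ^ b) | ((a ^ (b | 0)) & b)) ^ 0)  =[xor_false →]=  ((a ^ b) | ((a ^ (b | 0)) & b))    ⊢ (~ ((a ^ b) | ((a ^ (b | 0)) & b)))
(2) (b | 0)  =[or_false →]=  b    ⊢ (~ ((a ^ b) | ((a ^ b) & b)))
(3) ((a ^ b) | ((a ^ b) & b))  =[absorb_or →]=  (a ^ b)    ⊢ cost 5, within 5

(~ (a ^ b))   [cost 5]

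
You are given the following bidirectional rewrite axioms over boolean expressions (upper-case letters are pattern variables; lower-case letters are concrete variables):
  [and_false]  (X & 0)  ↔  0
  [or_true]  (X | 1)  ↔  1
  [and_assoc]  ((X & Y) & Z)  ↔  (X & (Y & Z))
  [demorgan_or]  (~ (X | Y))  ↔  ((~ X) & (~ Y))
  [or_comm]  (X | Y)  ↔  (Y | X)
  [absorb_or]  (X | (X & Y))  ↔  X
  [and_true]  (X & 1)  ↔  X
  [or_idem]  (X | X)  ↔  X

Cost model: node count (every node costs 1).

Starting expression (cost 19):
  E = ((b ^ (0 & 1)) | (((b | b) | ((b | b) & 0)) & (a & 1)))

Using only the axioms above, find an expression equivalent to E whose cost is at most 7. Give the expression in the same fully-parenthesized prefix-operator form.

(1) ((b | b) | ((b | b) & 0))  =[absorb_or →]=  (b | b)    ⊢ ((b ^ (0 & 1)) | ((b | b) & (a & 1)))
(2) (a & 1)  =[and_true →]=  a    ⊢ ((b ^ (0 & 1)) | ((b | b) & a))
(3) (0 & 1)  =[and_true →]=  0    ⊢ ((b ^ 0) | ((b | b) & a))
(4) (b | b)  =[or_idem →]=  b    ⊢ cost 7, within 7

((b ^ 0) | (b & a))   [cost 7]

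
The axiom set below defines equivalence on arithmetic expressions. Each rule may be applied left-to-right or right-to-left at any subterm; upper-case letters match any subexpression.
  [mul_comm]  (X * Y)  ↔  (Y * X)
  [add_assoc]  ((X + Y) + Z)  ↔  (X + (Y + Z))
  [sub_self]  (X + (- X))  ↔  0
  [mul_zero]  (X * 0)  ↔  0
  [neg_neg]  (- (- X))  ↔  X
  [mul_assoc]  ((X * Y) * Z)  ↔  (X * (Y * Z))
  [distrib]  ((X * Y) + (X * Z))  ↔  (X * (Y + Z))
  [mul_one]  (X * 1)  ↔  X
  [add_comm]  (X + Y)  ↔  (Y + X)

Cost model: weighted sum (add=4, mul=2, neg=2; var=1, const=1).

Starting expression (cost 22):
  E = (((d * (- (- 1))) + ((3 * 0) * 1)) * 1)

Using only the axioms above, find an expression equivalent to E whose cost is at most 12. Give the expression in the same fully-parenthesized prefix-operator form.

step 1: neg_neg (→) rewrites (- (- 1)) into 1, now (((d * 1) + ((3 * 0) * 1)) * 1)
step 2: mul_one (→) rewrites (((d * 1) + ((3 * 0) * 1)) * 1) into ((d * 1) + ((3 * 0) * 1))
step 3: mul_one (→) rewrites ((3 * 0) * 1) into (3 * 0), reaching cost 12 (bound 12)

((d * 1) + (3 * 0))   [cost 12]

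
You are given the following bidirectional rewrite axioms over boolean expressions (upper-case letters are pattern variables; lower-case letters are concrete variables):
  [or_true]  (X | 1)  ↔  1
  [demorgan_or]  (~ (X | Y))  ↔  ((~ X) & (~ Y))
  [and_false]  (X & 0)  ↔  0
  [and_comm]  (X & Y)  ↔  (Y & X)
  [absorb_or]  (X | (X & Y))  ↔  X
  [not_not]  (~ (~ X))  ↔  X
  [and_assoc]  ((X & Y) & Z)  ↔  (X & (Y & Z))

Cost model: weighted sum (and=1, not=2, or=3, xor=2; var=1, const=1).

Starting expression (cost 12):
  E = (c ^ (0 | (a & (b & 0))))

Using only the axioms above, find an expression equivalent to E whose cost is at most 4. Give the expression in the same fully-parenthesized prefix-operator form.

(c ^ 0)   [cost 4]

(1) (a & (b & 0))  =[and_comm →]=  ((b & 0) & a)    ⊢ (c ^ (0 | ((b & 0) & a)))
(2) (b & 0)  =[and_false →]=  0    ⊢ (c ^ (0 | (0 & a)))
(3) (0 | (0 & a))  =[absorb_or →]=  0    ⊢ cost 4, within 4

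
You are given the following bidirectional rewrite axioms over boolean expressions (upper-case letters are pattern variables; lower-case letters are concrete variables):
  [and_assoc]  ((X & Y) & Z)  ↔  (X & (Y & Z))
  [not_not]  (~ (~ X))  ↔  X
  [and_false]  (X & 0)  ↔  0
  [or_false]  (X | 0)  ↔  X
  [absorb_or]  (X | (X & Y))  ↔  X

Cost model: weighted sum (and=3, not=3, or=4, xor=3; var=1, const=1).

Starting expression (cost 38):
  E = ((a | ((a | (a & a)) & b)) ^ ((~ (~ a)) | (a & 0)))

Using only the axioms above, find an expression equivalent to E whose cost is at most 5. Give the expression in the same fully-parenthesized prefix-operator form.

step 1: absorb_or (→) rewrites (a | (a & a)) into a, now ((a | (a & b)) ^ ((~ (~ a)) | (a & 0)))
step 2: absorb_or (→) rewrites (a | (a & b)) into a, now (a ^ ((~ (~ a)) | (a & 0)))
step 3: not_not (→) rewrites (~ (~ a)) into a, now (a ^ (a | (a & 0)))
step 4: absorb_or (→) rewrites (a | (a & 0)) into a, reaching cost 5 (bound 5)

(a ^ a)   [cost 5]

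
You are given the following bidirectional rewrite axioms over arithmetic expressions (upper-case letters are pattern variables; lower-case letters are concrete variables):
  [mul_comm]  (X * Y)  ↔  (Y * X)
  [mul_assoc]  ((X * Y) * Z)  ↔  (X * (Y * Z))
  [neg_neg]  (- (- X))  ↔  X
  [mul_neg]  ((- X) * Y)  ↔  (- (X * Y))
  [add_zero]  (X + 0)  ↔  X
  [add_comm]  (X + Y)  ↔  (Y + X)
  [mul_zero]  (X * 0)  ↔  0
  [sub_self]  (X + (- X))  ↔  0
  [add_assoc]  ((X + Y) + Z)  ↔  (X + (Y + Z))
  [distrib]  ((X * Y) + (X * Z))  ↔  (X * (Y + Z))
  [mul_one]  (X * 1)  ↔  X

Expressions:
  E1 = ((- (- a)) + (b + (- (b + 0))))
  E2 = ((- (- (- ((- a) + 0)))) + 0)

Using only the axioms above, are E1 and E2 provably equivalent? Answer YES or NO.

1. [add_zero →] (b + 0)  →  b;  E1 = ((- (- a)) + (b + (- b)))
2. [sub_self →] (b + (- b))  →  0;  E1 = ((- (- a)) + 0)
3. [add_zero →] ((- (- a)) + 0)  →  (- (- a))
4. [neg_neg ←] (- (- a))  →  (- (- (- (- a))))
5. [add_zero ←] (- (- (- (- a))))  →  ((- (- (- (- a)))) + 0)
6. [add_zero ←] (- a)  →  ((- a) + 0);  this is E2

YES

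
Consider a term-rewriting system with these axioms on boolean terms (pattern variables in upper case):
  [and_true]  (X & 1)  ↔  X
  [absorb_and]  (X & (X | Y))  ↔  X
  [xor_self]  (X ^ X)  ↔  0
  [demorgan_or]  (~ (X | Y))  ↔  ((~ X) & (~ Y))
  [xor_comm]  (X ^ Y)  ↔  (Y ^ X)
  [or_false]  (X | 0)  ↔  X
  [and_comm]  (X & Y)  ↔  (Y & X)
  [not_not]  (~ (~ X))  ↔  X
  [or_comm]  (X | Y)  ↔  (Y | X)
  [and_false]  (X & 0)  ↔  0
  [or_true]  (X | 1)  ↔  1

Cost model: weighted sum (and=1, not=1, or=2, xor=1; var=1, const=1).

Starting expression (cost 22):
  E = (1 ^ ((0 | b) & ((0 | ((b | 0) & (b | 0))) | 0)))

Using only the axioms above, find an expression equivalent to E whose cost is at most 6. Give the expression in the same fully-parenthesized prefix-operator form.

(1 ^ (0 | b))   [cost 6]

step 1: or_false (→) rewrites (b | 0) into b, now (1 ^ ((0 | b) & ((0 | (b & (b | 0))) | 0)))
step 2: absorb_and (→) rewrites (b & (b | 0)) into b, now (1 ^ ((0 | b) & ((0 | b) | 0)))
step 3: absorb_and (→) rewrites ((0 | b) & ((0 | b) | 0)) into (0 | b), reaching cost 6 (bound 6)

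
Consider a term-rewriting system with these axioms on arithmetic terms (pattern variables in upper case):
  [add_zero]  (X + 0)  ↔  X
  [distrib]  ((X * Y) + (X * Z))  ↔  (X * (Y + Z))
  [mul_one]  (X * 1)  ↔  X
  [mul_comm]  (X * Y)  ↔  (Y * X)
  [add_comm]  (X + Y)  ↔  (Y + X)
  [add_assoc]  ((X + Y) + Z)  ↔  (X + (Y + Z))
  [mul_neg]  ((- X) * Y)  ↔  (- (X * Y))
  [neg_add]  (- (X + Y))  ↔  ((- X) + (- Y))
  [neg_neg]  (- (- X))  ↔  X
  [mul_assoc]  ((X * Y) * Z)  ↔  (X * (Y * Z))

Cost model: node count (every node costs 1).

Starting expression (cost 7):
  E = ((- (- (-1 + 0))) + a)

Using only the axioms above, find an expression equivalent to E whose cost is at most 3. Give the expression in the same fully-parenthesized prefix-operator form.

1. [add_zero →] (-1 + 0)  →  -1;  E = ((- (- -1)) + a)
2. [neg_neg →] (- (- -1))  →  -1;  cost 3 ≤ 3, done

(-1 + a)   [cost 3]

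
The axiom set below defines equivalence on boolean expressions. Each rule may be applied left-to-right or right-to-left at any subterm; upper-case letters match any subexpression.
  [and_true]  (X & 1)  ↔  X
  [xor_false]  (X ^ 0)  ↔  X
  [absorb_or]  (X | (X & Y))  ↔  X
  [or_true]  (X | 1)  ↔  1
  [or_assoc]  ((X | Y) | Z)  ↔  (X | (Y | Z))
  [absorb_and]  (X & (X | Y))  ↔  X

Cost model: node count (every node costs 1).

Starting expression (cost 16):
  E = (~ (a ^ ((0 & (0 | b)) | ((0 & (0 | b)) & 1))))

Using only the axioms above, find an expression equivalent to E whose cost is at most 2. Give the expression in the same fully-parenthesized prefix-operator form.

1. [absorb_or →] ((0 & (0 | b)) | ((0 & (0 | b)) & 1))  →  (0 & (0 | b));  E = (~ (a ^ (0 & (0 | b))))
2. [absorb_and →] (0 & (0 | b))  →  0;  E = (~ (a ^ 0))
3. [xor_false →] (a ^ 0)  →  a;  cost 2 ≤ 2, done

(~ a)   [cost 2]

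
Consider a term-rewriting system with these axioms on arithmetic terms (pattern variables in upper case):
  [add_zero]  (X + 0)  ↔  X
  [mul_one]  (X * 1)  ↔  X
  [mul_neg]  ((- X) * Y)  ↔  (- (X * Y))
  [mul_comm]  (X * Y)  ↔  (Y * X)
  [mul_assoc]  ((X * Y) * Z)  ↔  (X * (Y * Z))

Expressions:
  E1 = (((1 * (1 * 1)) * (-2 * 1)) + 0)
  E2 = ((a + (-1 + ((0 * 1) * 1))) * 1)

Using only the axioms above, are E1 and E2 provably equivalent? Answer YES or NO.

NO

The axioms are sound identities: if E1 ↔* E2 then E1 and E2 evaluate identically under any assignment.
Under a=0: E1 evaluates to -2, E2 to -1. Distinct ⇒ no rewrite sequence connects them.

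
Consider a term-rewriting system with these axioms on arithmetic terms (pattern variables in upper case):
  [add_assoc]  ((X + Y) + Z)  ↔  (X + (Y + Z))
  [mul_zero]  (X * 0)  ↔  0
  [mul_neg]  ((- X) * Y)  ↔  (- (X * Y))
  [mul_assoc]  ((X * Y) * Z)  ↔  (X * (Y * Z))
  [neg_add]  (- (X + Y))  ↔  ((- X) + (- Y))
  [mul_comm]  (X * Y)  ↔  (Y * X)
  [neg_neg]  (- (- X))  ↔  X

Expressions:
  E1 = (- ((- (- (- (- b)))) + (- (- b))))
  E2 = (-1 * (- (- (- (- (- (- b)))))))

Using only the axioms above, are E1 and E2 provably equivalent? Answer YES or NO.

The axioms are sound identities: if E1 ↔* E2 then E1 and E2 evaluate identically under any assignment.
Under b=1: E1 evaluates to -2, E2 to -1. Distinct ⇒ no rewrite sequence connects them.

NO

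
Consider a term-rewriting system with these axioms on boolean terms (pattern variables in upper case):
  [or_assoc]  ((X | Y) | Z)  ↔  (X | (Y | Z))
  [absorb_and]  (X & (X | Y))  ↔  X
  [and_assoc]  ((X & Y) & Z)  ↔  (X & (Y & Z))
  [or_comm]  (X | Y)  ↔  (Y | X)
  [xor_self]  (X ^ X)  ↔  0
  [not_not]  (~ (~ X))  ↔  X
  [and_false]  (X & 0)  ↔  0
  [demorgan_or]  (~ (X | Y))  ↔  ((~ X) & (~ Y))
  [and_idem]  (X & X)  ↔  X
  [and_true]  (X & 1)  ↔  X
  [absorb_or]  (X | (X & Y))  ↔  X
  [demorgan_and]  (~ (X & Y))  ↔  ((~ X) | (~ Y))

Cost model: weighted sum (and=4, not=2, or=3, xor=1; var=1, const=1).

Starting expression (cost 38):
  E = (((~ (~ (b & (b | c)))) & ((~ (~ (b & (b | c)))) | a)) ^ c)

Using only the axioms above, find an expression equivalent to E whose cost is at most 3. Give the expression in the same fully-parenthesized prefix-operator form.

(b ^ c)   [cost 3]

(1) ((~ (~ (b & (b | c)))) & ((~ (~ (b & (b | c)))) | a))  =[absorb_and →]=  (~ (~ (b & (b | c))))    ⊢ ((~ (~ (b & (b | c)))) ^ c)
(2) (b & (b | c))  =[absorb_and →]=  b    ⊢ ((~ (~ b)) ^ c)
(3) (~ (~ b))  =[not_not →]=  b    ⊢ cost 3, within 3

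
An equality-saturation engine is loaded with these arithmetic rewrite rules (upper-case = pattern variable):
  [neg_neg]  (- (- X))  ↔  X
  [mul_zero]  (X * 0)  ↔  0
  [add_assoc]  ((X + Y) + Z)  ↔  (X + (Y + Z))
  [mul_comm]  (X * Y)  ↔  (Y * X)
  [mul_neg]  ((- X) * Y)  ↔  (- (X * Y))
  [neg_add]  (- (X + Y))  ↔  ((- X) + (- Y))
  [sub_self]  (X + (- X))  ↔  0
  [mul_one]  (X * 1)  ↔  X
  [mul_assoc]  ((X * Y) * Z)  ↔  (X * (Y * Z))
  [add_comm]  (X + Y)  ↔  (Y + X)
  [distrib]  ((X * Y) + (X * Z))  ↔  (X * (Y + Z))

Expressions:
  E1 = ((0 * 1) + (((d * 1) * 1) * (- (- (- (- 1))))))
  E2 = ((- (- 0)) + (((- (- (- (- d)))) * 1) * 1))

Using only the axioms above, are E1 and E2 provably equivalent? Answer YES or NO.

YES

(1) (- (- 1))  =[neg_neg →]=  1    ⊢ ((0 * 1) + (((d * 1) * 1) * (- (- 1))))
(2) (0 * 1)  =[mul_one →]=  0    ⊢ (0 + (((d * 1) * 1) * (- (- 1))))
(3) ((d * 1) * 1)  =[mul_one →]=  (d * 1)    ⊢ (0 + ((d * 1) * (- (- 1))))
(4) (d * 1)  =[mul_one →]=  d    ⊢ (0 + (d * (- (- 1))))
(5) (- (- 1))  =[neg_neg →]=  1    ⊢ (0 + (d * 1))
(6) (d * 1)  =[mul_one →]=  d    ⊢ (0 + d)
(7) (0 + d)  =[add_comm →]=  (d + 0)
(8) d  =[mul_one ←]=  (d * 1)    ⊢ ((d * 1) + 0)
(9) d  =[neg_neg ←]=  (- (- d))    ⊢ (((- (- d)) * 1) + 0)
(10) (- (- d))  =[mul_one ←]=  ((- (- d)) * 1)    ⊢ ((((- (- d)) * 1) * 1) + 0)
(11) 0  =[neg_neg ←]=  (- (- 0))    ⊢ ((((- (- d)) * 1) * 1) + (- (- 0)))
(12) ((((- (- d)) * 1) * 1) + (- (- 0)))  =[add_comm →]=  ((- (- 0)) + (((- (- d)) * 1) * 1))
(13) d  =[neg_neg ←]=  (- (- d))    ⊢ E2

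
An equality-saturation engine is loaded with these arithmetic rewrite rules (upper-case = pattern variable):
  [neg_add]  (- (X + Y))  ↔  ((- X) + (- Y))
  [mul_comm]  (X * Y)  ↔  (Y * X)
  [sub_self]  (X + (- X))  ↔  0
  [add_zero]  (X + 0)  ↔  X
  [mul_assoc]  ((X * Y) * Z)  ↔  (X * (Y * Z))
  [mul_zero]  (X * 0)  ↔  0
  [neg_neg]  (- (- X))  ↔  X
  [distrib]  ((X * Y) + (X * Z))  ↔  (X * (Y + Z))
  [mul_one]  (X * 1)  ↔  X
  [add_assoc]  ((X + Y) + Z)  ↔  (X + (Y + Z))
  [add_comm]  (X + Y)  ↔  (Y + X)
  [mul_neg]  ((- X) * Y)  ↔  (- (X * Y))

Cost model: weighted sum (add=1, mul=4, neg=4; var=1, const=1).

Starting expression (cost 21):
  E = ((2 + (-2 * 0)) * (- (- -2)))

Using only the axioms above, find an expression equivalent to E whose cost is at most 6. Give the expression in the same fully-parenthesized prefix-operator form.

step 1: neg_neg (→) rewrites (- (- -2)) into -2, now ((2 + (-2 * 0)) * -2)
step 2: mul_zero (→) rewrites (-2 * 0) into 0, now ((2 + 0) * -2)
step 3: add_zero (→) rewrites (2 + 0) into 2, reaching cost 6 (bound 6)

(2 * -2)   [cost 6]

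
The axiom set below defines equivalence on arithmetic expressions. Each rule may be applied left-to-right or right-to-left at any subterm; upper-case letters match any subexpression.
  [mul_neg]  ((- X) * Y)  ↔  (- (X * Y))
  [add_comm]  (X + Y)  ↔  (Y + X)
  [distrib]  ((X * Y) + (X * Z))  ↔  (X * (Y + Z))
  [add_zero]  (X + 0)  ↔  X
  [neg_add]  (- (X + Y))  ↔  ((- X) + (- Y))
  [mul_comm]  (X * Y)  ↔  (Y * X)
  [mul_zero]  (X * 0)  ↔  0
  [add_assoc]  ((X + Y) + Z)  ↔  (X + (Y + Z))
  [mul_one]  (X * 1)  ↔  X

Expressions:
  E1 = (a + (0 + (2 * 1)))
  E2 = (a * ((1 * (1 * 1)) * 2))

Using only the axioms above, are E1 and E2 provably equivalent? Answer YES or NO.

Every axiom is a valid identity, so a rewrite proof would force E1 and E2 to agree under every assignment.
At a=0: E1 = 2 but E2 = 0; they differ, so no derivation exists.

NO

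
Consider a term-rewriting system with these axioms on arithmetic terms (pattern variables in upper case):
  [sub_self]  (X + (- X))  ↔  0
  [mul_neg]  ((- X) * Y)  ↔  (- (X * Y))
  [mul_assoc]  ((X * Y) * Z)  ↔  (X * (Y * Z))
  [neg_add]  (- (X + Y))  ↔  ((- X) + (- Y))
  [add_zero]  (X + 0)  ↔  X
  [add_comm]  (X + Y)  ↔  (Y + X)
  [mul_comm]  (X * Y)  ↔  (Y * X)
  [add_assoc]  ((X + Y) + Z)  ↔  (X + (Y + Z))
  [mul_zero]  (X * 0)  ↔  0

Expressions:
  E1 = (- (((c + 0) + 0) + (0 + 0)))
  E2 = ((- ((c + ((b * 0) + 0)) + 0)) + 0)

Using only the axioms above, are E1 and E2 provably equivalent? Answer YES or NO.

YES

1. [add_zero →] ((c + 0) + 0)  →  (c + 0);  E1 = (- ((c + 0) + (0 + 0)))
2. [add_zero →] (0 + 0)  →  0;  E1 = (- ((c + 0) + 0))
3. [mul_zero ←] 0  →  (b * 0);  E1 = (- ((c + (b * 0)) + 0))
4. [add_zero ←] (- ((c + (b * 0)) + 0))  →  ((- ((c + (b * 0)) + 0)) + 0)
5. [add_zero ←] (b * 0)  →  ((b * 0) + 0);  this is E2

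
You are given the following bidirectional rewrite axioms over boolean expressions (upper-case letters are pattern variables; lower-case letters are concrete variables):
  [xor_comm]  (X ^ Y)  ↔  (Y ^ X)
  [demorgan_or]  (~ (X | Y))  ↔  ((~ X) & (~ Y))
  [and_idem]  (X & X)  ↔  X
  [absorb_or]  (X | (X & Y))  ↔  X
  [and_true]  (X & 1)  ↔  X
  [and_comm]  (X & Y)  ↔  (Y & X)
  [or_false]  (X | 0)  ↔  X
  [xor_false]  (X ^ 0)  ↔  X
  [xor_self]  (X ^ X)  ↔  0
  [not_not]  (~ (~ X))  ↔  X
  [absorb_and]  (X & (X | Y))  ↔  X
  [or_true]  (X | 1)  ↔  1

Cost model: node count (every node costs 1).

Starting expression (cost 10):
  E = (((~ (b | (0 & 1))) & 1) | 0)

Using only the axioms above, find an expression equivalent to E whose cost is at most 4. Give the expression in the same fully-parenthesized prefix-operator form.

(~ (b | 0))   [cost 4]

(1) (0 & 1)  =[and_true →]=  0    ⊢ (((~ (b | 0)) & 1) | 0)
(2) (((~ (b | 0)) & 1) | 0)  =[or_false →]=  ((~ (b | 0)) & 1)
(3) ((~ (b | 0)) & 1)  =[and_true →]=  (~ (b | 0))    ⊢ cost 4, within 4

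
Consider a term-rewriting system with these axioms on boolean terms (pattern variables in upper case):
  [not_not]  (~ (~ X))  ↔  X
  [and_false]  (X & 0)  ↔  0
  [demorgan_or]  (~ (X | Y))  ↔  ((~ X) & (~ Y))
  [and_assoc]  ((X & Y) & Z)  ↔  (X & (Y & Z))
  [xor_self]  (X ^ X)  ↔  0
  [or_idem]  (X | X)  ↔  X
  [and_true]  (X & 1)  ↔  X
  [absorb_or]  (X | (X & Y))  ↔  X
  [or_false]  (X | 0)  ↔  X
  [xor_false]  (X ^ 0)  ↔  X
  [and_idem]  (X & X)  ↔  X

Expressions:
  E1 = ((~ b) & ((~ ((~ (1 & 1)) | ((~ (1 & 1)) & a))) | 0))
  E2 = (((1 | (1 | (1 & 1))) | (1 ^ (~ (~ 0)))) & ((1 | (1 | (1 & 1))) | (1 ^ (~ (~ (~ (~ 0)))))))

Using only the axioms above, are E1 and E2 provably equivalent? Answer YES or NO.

The axioms are sound identities: if E1 ↔* E2 then E1 and E2 evaluate identically under any assignment.
Under a=0, b=1: E1 evaluates to 0, E2 to 1. Distinct ⇒ no rewrite sequence connects them.

NO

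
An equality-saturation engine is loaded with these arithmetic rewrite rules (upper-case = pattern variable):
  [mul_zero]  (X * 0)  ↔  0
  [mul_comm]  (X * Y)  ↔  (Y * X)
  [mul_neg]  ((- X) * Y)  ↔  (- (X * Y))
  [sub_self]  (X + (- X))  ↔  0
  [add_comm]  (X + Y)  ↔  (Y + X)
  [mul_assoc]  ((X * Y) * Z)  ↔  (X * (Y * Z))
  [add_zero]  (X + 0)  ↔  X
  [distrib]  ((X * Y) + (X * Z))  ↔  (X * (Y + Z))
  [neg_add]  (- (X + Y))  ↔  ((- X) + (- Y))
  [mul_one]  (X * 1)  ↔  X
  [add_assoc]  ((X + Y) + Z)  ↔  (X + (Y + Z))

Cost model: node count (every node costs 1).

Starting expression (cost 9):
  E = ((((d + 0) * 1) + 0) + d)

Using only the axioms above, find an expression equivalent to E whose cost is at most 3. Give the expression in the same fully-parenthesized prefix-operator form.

(d + d)   [cost 3]

1. [add_zero →] (d + 0)  →  d;  E = (((d * 1) + 0) + d)
2. [add_zero →] ((d * 1) + 0)  →  (d * 1);  E = ((d * 1) + d)
3. [mul_one →] (d * 1)  →  d;  cost 3 ≤ 3, done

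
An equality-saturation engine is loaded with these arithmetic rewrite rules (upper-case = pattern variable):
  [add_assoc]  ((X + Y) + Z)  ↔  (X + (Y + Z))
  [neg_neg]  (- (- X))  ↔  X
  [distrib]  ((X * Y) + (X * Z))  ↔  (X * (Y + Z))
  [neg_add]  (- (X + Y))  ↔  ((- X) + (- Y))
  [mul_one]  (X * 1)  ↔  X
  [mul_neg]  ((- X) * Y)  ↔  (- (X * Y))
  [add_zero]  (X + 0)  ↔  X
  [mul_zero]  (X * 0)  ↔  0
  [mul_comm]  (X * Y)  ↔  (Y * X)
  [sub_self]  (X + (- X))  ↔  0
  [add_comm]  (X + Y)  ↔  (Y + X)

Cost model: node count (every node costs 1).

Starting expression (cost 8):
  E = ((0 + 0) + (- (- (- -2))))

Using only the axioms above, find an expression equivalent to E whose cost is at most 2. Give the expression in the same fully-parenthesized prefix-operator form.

(1) (- (- -2))  =[neg_neg →]=  -2    ⊢ ((0 + 0) + (- -2))
(2) (0 + 0)  =[add_zero →]=  0    ⊢ (0 + (- -2))
(3) (0 + (- -2))  =[add_comm →]=  ((- -2) + 0)
(4) ((- -2) + 0)  =[add_zero →]=  (- -2)    ⊢ cost 2, within 2

(- -2)   [cost 2]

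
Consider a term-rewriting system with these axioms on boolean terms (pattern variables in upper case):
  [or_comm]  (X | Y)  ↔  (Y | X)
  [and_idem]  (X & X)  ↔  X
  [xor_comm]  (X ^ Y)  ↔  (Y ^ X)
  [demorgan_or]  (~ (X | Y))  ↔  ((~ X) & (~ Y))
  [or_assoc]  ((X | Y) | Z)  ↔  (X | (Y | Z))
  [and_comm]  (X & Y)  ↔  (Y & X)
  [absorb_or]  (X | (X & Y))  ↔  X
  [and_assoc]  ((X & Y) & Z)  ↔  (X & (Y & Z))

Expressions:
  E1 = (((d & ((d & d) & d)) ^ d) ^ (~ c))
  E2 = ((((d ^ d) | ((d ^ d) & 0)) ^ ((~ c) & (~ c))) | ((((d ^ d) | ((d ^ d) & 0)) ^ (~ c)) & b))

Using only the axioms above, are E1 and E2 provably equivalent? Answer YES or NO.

YES

step 1: and_idem (→) rewrites (d & d) into d, now (((d & (d & d)) ^ d) ^ (~ c))
step 2: and_idem (→) rewrites (d & d) into d, now (((d & d) ^ d) ^ (~ c))
step 3: and_idem (→) rewrites (d & d) into d, now ((d ^ d) ^ (~ c))
step 4: absorb_or (←) rewrites (d ^ d) into ((d ^ d) | ((d ^ d) & 0)), now (((d ^ d) | ((d ^ d) & 0)) ^ (~ c))
step 5: absorb_or (←) rewrites (((d ^ d) | ((d ^ d) & 0)) ^ (~ c)) into ((((d ^ d) | ((d ^ d) & 0)) ^ (~ c)) | ((((d ^ d) | ((d ^ d) & 0)) ^ (~ c)) & b))
step 6: and_idem (←) rewrites (~ c) into ((~ c) & (~ c)), which is E2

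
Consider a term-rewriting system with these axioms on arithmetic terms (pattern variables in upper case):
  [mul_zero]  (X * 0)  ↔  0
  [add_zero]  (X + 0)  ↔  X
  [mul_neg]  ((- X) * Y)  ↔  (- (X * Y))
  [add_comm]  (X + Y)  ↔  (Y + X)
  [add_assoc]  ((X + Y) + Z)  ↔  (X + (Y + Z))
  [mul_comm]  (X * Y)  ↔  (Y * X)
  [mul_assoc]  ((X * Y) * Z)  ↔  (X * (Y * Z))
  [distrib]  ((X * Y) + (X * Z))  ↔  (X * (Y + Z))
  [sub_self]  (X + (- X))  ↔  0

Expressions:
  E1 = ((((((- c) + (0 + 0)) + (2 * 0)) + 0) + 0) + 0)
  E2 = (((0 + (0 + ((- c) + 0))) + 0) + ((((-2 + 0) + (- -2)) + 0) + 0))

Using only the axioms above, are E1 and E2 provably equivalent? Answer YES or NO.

YES

1. [add_assoc →] ((((- c) + (0 + 0)) + (2 * 0)) + 0)  →  (((- c) + (0 + 0)) + ((2 * 0) + 0));  E1 = (((((- c) + (0 + 0)) + ((2 * 0) + 0)) + 0) + 0)
2. [add_zero →] (((((- c) + (0 + 0)) + ((2 * 0) + 0)) + 0) + 0)  →  ((((- c) + (0 + 0)) + ((2 * 0) + 0)) + 0)
3. [mul_zero →] (2 * 0)  →  0;  E1 = ((((- c) + (0 + 0)) + (0 + 0)) + 0)
4. [add_zero →] (0 + 0)  →  0;  E1 = ((((- c) + (0 + 0)) + 0) + 0)
5. [add_zero →] (0 + 0)  →  0;  E1 = ((((- c) + 0) + 0) + 0)
6. [add_zero ←] (- c)  →  ((- c) + 0);  E1 = (((((- c) + 0) + 0) + 0) + 0)
7. [add_comm →] ((((- c) + 0) + 0) + 0)  →  (0 + (((- c) + 0) + 0));  E1 = ((0 + (((- c) + 0) + 0)) + 0)
8. [add_comm →] (((- c) + 0) + 0)  →  (0 + ((- c) + 0));  E1 = ((0 + (0 + ((- c) + 0))) + 0)
9. [sub_self ←] 0  →  (-2 + (- -2));  E1 = ((0 + (0 + ((- c) + 0))) + (-2 + (- -2)))
10. [add_comm →] ((0 + (0 + ((- c) + 0))) + (-2 + (- -2)))  →  ((-2 + (- -2)) + (0 + (0 + ((- c) + 0))))
11. [add_zero ←] -2  →  (-2 + 0);  E1 = (((-2 + 0) + (- -2)) + (0 + (0 + ((- c) + 0))))
12. [add_zero ←] ((-2 + 0) + (- -2))  →  (((-2 + 0) + (- -2)) + 0);  E1 = ((((-2 + 0) + (- -2)) + 0) + (0 + (0 + ((- c) + 0))))
13. [add_zero ←] (((-2 + 0) + (- -2)) + 0)  →  ((((-2 + 0) + (- -2)) + 0) + 0);  E1 = (((((-2 + 0) + (- -2)) + 0) + 0) + (0 + (0 + ((- c) + 0))))
14. [add_comm →] (((((-2 + 0) + (- -2)) + 0) + 0) + (0 + (0 + ((- c) + 0))))  →  ((0 + (0 + ((- c) + 0))) + ((((-2 + 0) + (- -2)) + 0) + 0))
15. [add_zero ←] (0 + (0 + ((- c) + 0)))  →  ((0 + (0 + ((- c) + 0))) + 0);  this is E2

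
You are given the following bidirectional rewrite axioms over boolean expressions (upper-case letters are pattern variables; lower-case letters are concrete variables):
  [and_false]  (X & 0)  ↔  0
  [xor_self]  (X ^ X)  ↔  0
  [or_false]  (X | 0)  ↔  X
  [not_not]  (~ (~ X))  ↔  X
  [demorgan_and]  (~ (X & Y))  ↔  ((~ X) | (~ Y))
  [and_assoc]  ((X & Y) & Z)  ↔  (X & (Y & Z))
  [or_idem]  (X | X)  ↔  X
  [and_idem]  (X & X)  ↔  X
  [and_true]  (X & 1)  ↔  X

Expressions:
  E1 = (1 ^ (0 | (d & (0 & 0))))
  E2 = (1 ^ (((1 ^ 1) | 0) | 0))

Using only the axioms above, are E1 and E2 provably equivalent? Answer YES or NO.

1. [and_idem →] (0 & 0)  →  0;  E1 = (1 ^ (0 | (d & 0)))
2. [and_false →] (d & 0)  →  0;  E1 = (1 ^ (0 | 0))
3. [or_idem ←] 0  →  (0 | 0);  E1 = (1 ^ ((0 | 0) | 0))
4. [xor_self ←] 0  →  (1 ^ 1);  this is E2

YES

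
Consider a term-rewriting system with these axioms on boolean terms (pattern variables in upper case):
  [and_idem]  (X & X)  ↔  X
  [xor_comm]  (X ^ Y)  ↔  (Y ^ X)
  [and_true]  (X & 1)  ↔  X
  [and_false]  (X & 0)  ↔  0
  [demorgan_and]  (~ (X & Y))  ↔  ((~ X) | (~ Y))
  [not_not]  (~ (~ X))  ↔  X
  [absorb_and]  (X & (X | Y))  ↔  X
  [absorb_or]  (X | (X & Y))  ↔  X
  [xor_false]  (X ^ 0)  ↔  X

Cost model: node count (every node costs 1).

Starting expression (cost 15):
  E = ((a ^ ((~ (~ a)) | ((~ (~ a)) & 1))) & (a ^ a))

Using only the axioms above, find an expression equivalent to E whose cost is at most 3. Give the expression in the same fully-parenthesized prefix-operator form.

(a ^ a)   [cost 3]

(1) ((~ (~ a)) | ((~ (~ a)) & 1))  =[absorb_or →]=  (~ (~ a))    ⊢ ((a ^ (~ (~ a))) & (a ^ a))
(2) (~ (~ a))  =[not_not →]=  a    ⊢ ((a ^ a) & (a ^ a))
(3) ((a ^ a) & (a ^ a))  =[and_idem →]=  (a ^ a)    ⊢ cost 3, within 3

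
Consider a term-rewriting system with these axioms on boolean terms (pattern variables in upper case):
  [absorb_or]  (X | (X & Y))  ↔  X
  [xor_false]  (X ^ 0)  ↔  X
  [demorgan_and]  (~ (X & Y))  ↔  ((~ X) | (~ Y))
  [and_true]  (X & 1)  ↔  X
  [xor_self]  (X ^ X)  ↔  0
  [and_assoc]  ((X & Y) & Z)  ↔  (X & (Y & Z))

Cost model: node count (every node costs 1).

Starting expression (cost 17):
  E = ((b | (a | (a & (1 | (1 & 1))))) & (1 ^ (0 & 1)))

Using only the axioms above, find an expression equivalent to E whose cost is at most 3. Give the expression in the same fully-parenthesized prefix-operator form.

(b | a)   [cost 3]

step 1: absorb_or (→) rewrites (1 | (1 & 1)) into 1, now ((b | (a | (a & 1))) & (1 ^ (0 & 1)))
step 2: absorb_or (→) rewrites (a | (a & 1)) into a, now ((b | a) & (1 ^ (0 & 1)))
step 3: and_true (→) rewrites (0 & 1) into 0, now ((b | a) & (1 ^ 0))
step 4: xor_false (→) rewrites (1 ^ 0) into 1, now ((b | a) & 1)
step 5: and_true (→) rewrites ((b | a) & 1) into (b | a), reaching cost 3 (bound 3)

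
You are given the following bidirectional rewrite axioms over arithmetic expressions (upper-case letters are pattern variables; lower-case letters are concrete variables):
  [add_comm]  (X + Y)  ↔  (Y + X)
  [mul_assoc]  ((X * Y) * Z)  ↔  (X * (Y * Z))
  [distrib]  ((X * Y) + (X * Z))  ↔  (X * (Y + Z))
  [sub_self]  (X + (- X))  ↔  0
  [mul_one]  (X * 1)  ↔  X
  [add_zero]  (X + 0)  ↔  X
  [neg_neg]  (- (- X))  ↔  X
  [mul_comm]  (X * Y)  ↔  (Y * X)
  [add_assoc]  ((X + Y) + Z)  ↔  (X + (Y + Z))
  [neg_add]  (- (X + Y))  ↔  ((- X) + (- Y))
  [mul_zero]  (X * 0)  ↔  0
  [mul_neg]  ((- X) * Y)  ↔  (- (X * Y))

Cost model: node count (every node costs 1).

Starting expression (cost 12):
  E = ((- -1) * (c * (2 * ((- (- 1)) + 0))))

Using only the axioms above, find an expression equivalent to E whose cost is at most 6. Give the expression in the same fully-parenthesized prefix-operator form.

((- -1) * (c * 2))   [cost 6]

1. [neg_neg →] (- (- 1))  →  1;  E = ((- -1) * (c * (2 * (1 + 0))))
2. [add_zero →] (1 + 0)  →  1;  E = ((- -1) * (c * (2 * 1)))
3. [mul_one →] (2 * 1)  →  2;  cost 6 ≤ 6, done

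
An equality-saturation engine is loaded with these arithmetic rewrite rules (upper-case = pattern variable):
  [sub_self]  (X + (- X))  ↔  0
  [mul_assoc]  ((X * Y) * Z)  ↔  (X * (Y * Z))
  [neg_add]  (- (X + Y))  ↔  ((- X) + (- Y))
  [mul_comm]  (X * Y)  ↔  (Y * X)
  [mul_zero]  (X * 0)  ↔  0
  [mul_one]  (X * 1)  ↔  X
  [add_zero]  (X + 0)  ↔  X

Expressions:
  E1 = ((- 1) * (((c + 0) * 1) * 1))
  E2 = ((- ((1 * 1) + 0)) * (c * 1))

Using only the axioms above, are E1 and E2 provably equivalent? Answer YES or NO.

1. [mul_one →] (((c + 0) * 1) * 1)  →  ((c + 0) * 1);  E1 = ((- 1) * ((c + 0) * 1))
2. [add_zero →] (c + 0)  →  c;  E1 = ((- 1) * (c * 1))
3. [add_zero ←] 1  →  (1 + 0);  E1 = ((- (1 + 0)) * (c * 1))
4. [mul_one ←] 1  →  (1 * 1);  this is E2

YES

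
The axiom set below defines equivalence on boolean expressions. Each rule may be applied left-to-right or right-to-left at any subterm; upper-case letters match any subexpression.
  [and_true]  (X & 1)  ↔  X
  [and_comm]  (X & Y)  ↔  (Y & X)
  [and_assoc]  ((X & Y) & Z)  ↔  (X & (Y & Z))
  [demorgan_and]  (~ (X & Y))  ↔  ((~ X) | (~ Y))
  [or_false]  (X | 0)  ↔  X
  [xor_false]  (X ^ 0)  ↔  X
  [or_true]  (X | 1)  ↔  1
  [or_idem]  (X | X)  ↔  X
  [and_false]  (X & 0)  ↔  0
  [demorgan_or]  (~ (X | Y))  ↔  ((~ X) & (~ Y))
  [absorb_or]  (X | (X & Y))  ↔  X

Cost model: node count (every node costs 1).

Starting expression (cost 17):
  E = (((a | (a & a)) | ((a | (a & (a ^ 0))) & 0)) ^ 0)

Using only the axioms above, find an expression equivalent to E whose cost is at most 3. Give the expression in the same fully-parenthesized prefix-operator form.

(a ^ 0)   [cost 3]

step 1: xor_false (→) rewrites (a ^ 0) into a, now (((a | (a & a)) | ((a | (a & a)) & 0)) ^ 0)
step 2: absorb_or (→) rewrites ((a | (a & a)) | ((a | (a & a)) & 0)) into (a | (a & a)), now ((a | (a & a)) ^ 0)
step 3: absorb_or (→) rewrites (a | (a & a)) into a, reaching cost 3 (bound 3)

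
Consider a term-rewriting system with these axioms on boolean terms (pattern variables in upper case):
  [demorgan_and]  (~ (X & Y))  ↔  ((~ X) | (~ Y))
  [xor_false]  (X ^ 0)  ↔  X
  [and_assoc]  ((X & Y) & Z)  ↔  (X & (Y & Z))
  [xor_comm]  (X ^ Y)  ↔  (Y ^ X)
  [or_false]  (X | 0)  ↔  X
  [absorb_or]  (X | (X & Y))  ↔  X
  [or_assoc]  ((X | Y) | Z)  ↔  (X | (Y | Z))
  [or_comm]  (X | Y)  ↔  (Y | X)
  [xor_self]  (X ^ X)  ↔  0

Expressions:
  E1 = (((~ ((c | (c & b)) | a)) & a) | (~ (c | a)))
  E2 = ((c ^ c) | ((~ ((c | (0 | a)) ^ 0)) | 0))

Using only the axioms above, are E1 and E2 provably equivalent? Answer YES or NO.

(1) (c | (c & b))  =[absorb_or →]=  c    ⊢ (((~ (c | a)) & a) | (~ (c | a)))
(2) (((~ (c | a)) & a) | (~ (c | a)))  =[or_comm →]=  ((~ (c | a)) | ((~ (c | a)) & a))
(3) ((~ (c | a)) | ((~ (c | a)) & a))  =[absorb_or →]=  (~ (c | a))
(4) (~ (c | a))  =[or_false ←]=  ((~ (c | a)) | 0)
(5) a  =[or_false ←]=  (a | 0)    ⊢ ((~ (c | (a | 0))) | 0)
(6) (a | 0)  =[or_comm →]=  (0 | a)    ⊢ ((~ (c | (0 | a))) | 0)
(7) ((~ (c | (0 | a))) | 0)  =[or_comm →]=  (0 | (~ (c | (0 | a))))
(8) (~ (c | (0 | a)))  =[or_false ←]=  ((~ (c | (0 | a))) | 0)    ⊢ (0 | ((~ (c | (0 | a))) | 0))
(9) 0  =[xor_self ←]=  (c ^ c)    ⊢ ((c ^ c) | ((~ (c | (0 | a))) | 0))
(10) (c | (0 | a))  =[xor_false ←]=  ((c | (0 | a)) ^ 0)    ⊢ E2

YES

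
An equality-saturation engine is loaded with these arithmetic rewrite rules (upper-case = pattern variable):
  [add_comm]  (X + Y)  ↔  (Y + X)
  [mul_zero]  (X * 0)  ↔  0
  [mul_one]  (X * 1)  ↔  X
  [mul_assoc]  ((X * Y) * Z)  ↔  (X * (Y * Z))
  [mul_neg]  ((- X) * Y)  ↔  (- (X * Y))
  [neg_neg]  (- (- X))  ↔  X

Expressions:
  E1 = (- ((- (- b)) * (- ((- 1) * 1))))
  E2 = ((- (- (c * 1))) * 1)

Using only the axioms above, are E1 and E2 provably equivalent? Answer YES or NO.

NO

The axioms are sound identities: if E1 ↔* E2 then E1 and E2 evaluate identically under any assignment.
Under b=0, c=1: E1 evaluates to 0, E2 to 1. Distinct ⇒ no rewrite sequence connects them.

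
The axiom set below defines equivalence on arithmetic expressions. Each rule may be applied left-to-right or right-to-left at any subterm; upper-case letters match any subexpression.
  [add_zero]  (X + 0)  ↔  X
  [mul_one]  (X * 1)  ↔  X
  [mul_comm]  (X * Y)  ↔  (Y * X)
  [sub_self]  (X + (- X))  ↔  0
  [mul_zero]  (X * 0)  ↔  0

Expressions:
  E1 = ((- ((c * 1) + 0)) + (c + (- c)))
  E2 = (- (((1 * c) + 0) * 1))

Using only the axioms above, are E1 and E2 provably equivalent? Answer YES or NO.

step 1: add_zero (→) rewrites ((c * 1) + 0) into (c * 1), now ((- (c * 1)) + (c + (- c)))
step 2: sub_self (→) rewrites (c + (- c)) into 0, now ((- (c * 1)) + 0)
step 3: add_zero (→) rewrites ((- (c * 1)) + 0) into (- (c * 1))
step 4: mul_comm (→) rewrites (c * 1) into (1 * c), now (- (1 * c))
step 5: add_zero (←) rewrites (1 * c) into ((1 * c) + 0), now (- ((1 * c) + 0))
step 6: mul_one (←) rewrites ((1 * c) + 0) into (((1 * c) + 0) * 1), which is E2

YES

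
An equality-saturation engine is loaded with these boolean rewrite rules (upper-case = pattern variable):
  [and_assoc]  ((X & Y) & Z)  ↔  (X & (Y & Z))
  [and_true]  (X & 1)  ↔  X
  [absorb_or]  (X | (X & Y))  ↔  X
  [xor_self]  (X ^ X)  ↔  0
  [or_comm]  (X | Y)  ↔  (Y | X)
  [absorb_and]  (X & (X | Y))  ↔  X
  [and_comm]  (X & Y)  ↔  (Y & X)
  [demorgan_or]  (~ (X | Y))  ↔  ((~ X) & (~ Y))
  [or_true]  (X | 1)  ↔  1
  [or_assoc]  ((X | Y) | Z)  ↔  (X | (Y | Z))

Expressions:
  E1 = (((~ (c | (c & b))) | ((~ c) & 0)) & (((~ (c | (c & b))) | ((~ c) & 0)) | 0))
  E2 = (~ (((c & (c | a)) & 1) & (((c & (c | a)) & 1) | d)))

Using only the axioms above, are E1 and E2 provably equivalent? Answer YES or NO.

YES

1. [absorb_and →] (((~ (c | (c & b))) | ((~ c) & 0)) & (((~ (c | (c & b))) | ((~ c) & 0)) | 0))  →  ((~ (c | (c & b))) | ((~ c) & 0))
2. [absorb_or →] (c | (c & b))  →  c;  E1 = ((~ c) | ((~ c) & 0))
3. [absorb_or →] ((~ c) | ((~ c) & 0))  →  (~ c)
4. [absorb_and ←] c  →  (c & (c | a));  E1 = (~ (c & (c | a)))
5. [and_true ←] (c & (c | a))  →  ((c & (c | a)) & 1);  E1 = (~ ((c & (c | a)) & 1))
6. [absorb_and ←] ((c & (c | a)) & 1)  →  (((c & (c | a)) & 1) & (((c & (c | a)) & 1) | d));  this is E2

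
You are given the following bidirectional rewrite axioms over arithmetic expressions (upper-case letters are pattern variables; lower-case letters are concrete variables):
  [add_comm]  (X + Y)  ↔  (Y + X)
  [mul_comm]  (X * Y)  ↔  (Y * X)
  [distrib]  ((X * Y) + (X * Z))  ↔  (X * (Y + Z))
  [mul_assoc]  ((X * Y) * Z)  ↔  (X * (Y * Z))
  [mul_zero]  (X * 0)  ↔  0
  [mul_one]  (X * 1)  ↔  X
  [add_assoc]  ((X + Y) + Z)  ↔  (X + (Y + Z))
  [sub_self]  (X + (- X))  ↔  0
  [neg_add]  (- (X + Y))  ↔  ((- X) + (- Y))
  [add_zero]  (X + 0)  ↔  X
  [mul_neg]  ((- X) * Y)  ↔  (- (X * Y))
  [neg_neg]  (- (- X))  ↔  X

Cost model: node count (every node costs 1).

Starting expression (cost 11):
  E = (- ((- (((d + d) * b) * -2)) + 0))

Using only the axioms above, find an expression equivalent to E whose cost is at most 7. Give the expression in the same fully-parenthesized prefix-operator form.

(((d + d) * b) * -2)   [cost 7]

(1) ((- (((d + d) * b) * -2)) + 0)  =[add_zero →]=  (- (((d + d) * b) * -2))    ⊢ (- (- (((d + d) * b) * -2)))
(2) (- (- (((d + d) * b) * -2)))  =[neg_neg →]=  (((d + d) * b) * -2)    ⊢ cost 7, within 7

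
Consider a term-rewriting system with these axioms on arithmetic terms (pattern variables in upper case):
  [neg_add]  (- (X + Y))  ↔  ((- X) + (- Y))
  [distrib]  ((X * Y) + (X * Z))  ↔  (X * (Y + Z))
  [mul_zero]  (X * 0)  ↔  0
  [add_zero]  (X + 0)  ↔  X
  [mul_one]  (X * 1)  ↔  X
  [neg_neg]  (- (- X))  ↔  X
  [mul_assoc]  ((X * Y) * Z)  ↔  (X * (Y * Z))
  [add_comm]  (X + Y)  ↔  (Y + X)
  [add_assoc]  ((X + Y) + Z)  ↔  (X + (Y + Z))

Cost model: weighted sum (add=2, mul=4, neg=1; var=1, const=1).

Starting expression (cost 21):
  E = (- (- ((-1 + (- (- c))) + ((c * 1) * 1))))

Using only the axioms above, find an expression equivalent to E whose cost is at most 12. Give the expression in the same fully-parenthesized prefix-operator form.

(1) (- (- c))  =[neg_neg →]=  c    ⊢ (- (- ((-1 + c) + ((c * 1) * 1))))
(2) (- (- ((-1 + c) + ((c * 1) * 1))))  =[neg_neg →]=  ((-1 + c) + ((c * 1) * 1))
(3) ((c * 1) * 1)  =[mul_one →]=  (c * 1)    ⊢ cost 12, within 12

((-1 + c) + (c * 1))   [cost 12]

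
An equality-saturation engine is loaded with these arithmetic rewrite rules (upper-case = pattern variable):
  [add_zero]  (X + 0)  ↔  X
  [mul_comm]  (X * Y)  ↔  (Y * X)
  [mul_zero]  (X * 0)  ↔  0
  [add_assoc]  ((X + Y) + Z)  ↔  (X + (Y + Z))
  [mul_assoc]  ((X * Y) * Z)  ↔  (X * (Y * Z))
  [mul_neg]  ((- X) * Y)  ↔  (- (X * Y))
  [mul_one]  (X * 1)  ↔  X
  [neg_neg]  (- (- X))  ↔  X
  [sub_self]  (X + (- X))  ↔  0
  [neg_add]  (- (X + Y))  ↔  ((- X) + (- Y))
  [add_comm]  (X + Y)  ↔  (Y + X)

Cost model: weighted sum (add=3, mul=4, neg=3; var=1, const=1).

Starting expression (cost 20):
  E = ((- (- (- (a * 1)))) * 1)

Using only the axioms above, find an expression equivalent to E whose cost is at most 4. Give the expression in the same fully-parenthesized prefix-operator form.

(1) ((- (- (- (a * 1)))) * 1)  =[mul_one →]=  (- (- (- (a * 1))))
(2) (- (- (- (a * 1))))  =[neg_neg →]=  (- (a * 1))
(3) (a * 1)  =[mul_one →]=  a    ⊢ cost 4, within 4

(- a)   [cost 4]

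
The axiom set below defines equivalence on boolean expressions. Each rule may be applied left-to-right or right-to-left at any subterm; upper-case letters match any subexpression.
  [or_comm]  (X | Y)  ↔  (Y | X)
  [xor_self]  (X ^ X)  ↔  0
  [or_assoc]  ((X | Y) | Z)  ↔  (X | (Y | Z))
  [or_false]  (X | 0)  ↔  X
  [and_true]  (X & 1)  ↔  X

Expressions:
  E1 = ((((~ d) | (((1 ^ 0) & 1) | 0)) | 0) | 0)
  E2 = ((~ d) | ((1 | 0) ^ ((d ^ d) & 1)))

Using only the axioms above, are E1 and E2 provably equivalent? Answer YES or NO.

(1) ((((~ d) | (((1 ^ 0) & 1) | 0)) | 0) | 0)  =[or_false →]=  (((~ d) | (((1 ^ 0) & 1) | 0)) | 0)
(2) ((1 ^ 0) & 1)  =[and_true →]=  (1 ^ 0)    ⊢ (((~ d) | ((1 ^ 0) | 0)) | 0)
(3) (((~ d) | ((1 ^ 0) | 0)) | 0)  =[or_false →]=  ((~ d) | ((1 ^ 0) | 0))
(4) ((1 ^ 0) | 0)  =[or_false →]=  (1 ^ 0)    ⊢ ((~ d) | (1 ^ 0))
(5) 1  =[or_false ←]=  (1 | 0)    ⊢ ((~ d) | ((1 | 0) ^ 0))
(6) 0  =[and_true ←]=  (0 & 1)    ⊢ ((~ d) | ((1 | 0) ^ (0 & 1)))
(7) 0  =[xor_self ←]=  (d ^ d)    ⊢ E2

YES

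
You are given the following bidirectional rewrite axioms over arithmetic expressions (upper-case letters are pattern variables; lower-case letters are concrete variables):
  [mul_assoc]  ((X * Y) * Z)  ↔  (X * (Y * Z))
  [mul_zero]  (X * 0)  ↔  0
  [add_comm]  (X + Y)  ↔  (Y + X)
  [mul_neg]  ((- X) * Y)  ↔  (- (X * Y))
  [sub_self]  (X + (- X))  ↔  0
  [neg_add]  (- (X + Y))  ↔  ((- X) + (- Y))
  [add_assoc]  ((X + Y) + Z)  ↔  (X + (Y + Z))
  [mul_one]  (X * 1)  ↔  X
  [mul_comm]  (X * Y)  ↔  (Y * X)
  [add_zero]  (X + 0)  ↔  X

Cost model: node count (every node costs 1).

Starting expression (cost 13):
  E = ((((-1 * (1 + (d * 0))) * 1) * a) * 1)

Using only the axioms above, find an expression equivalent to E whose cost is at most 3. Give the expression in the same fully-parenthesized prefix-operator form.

step 1: mul_zero (→) rewrites (d * 0) into 0, now ((((-1 * (1 + 0)) * 1) * a) * 1)
step 2: mul_one (→) rewrites ((((-1 * (1 + 0)) * 1) * a) * 1) into (((-1 * (1 + 0)) * 1) * a)
step 3: add_zero (→) rewrites (1 + 0) into 1, now (((-1 * 1) * 1) * a)
step 4: mul_one (→) rewrites (-1 * 1) into -1, now ((-1 * 1) * a)
step 5: mul_one (→) rewrites (-1 * 1) into -1, reaching cost 3 (bound 3)

(-1 * a)   [cost 3]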